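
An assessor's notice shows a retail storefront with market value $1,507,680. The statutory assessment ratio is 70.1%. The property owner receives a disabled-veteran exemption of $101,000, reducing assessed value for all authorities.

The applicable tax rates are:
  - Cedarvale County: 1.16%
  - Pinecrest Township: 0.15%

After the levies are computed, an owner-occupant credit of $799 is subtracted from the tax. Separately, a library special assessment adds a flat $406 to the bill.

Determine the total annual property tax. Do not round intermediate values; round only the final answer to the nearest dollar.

$12,129

Assessed value = $1,507,680 × 0.701 = $1,056,883.68
Taxable value = $1,056,883.68 − $101,000 = $955,883.68
Cedarvale County: $955,883.68 × 0.0116 = $11,088.250688
Pinecrest Township: $955,883.68 × 0.0015 = $1,433.82552
Levies subtotal = $12,522.076208
After credit = $12,522.076208 − $799 = $11,723.076208
Total = $11,723.076208 + $406 = $12,129.076208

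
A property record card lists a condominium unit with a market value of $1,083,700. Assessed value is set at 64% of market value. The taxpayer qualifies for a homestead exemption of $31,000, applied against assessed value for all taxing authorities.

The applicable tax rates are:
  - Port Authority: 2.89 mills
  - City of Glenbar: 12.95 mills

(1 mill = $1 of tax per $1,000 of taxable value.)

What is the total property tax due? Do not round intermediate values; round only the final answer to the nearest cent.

Assessed value = $1,083,700 × 0.64 = $693,568
Taxable value = $693,568 − $31,000 = $662,568
Port Authority: $662,568 × 0.00289 = $1,914.82152
City of Glenbar: $662,568 × 0.01295 = $8,580.2556
Total = $1,914.82152 + $8,580.2556 = $10,495.07712

$10,495.08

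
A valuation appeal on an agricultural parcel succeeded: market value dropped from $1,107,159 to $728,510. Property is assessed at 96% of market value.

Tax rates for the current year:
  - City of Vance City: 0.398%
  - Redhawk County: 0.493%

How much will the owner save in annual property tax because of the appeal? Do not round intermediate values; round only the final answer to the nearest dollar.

$3,239

Old assessed value = $1,107,159 × 0.96 = $1,062,872.64
New assessed value = $728,510 × 0.96 = $699,369.6
Combined rate = 0.00398 + 0.00493 = 0.00891
Old tax = $1,062,872.64 × 0.00891 = $9,470.1952224
New tax = $699,369.6 × 0.00891 = $6,231.383136
Reduction = $9,470.1952224 − $6,231.383136 = $3,238.8120864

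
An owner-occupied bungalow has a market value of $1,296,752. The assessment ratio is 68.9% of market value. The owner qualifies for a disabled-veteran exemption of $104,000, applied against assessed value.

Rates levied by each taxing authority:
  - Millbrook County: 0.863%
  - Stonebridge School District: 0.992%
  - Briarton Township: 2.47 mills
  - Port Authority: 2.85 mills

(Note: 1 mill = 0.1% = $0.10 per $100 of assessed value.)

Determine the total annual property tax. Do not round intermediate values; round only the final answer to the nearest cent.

Assessed value = $1,296,752 × 0.689 = $893,462.128
Taxable value = $893,462.128 − $104,000 = $789,462.128
Millbrook County: $789,462.128 × 0.00863 = $6,813.05816464
Stonebridge School District: $789,462.128 × 0.00992 = $7,831.46430976
Briarton Township: $789,462.128 × 0.00247 = $1,949.97145616
Port Authority: $789,462.128 × 0.00285 = $2,249.9670648
Total = $18,844.46099536

$18,844.46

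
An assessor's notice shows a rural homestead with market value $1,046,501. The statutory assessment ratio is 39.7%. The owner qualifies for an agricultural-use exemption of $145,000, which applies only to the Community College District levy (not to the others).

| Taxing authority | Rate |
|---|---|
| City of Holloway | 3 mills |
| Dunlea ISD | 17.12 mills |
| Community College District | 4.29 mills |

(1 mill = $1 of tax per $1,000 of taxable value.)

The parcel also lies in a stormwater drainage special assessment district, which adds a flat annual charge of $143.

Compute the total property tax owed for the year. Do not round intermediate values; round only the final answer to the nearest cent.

$9,662.35

Assessed value = $1,046,501 × 0.397 = $415,460.897
City of Holloway: $415,460.897 × 0.003 = $1,246.382691
Dunlea ISD: $415,460.897 × 0.01712 = $7,112.69055664
Community College District: ($415,460.897 − $145,000) × 0.00429 = $270,460.897 × 0.00429 = $1,160.27724813
Levies subtotal = $9,519.35049577
Total = $9,519.35049577 + $143 = $9,662.35049577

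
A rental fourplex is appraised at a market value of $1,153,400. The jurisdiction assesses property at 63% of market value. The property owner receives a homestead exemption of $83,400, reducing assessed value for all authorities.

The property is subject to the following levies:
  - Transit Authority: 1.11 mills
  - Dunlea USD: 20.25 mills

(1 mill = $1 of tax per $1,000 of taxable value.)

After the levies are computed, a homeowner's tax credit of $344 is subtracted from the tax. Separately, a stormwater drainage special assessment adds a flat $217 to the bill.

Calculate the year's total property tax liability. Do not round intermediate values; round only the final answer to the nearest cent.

Assessed value = $1,153,400 × 0.63 = $726,642
Taxable value = $726,642 − $83,400 = $643,242
Transit Authority: $643,242 × 0.00111 = $713.99862
Dunlea USD: $643,242 × 0.02025 = $13,025.6505
Levies subtotal = $13,739.64912
After credit = $13,739.64912 − $344 = $13,395.64912
Total = $13,395.64912 + $217 = $13,612.64912

$13,612.65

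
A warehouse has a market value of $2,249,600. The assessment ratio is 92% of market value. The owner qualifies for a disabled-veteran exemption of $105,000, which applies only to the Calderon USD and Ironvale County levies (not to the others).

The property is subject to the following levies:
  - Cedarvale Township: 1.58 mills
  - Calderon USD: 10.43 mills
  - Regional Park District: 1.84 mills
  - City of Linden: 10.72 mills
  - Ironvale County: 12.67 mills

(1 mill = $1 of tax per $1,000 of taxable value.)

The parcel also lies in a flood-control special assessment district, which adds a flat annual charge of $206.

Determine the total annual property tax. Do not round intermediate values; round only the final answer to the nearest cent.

Assessed value = $2,249,600 × 0.92 = $2,069,632
Cedarvale Township: $2,069,632 × 0.00158 = $3,270.01856
Calderon USD: ($2,069,632 − $105,000) × 0.01043 = $1,964,632 × 0.01043 = $20,491.11176
Regional Park District: $2,069,632 × 0.00184 = $3,808.12288
City of Linden: $2,069,632 × 0.01072 = $22,186.45504
Ironvale County: ($2,069,632 − $105,000) × 0.01267 = $1,964,632 × 0.01267 = $24,891.88744
Levies subtotal = $74,647.59568
Total = $74,647.59568 + $206 = $74,853.59568

$74,853.60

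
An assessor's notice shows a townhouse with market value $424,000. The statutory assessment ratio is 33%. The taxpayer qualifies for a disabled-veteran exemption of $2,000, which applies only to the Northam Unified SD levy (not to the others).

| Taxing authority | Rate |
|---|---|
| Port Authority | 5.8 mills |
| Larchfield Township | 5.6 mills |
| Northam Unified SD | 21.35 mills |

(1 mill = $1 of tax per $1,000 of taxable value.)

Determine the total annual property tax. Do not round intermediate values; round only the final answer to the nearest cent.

Assessed value = $424,000 × 0.33 = $139,920
Port Authority: $139,920 × 0.0058 = $811.536
Larchfield Township: $139,920 × 0.0056 = $783.552
Northam Unified SD: ($139,920 − $2,000) × 0.02135 = $137,920 × 0.02135 = $2,944.592
Total = $4,539.68

$4,539.68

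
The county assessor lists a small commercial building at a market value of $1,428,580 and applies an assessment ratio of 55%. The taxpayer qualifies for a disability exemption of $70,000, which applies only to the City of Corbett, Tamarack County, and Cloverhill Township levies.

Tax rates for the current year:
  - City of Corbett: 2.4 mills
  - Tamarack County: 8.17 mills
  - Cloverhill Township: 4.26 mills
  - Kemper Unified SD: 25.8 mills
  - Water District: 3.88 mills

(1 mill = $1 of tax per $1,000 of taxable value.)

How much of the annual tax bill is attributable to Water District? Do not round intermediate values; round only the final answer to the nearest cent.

$3,048.59

Assessed value = $1,428,580 × 0.55 = $785,719
Water District taxable value = $785,719 (exemption does not apply)
Water District levy = $785,719 × 0.00388 = $3,048.58972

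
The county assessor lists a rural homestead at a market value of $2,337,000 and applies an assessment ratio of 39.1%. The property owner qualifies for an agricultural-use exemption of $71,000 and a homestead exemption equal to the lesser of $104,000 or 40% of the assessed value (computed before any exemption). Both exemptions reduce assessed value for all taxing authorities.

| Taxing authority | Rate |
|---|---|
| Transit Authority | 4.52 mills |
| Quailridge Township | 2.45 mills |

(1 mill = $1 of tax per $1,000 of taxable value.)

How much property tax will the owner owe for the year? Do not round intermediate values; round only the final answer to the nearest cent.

$5,149.21

Assessed value = $2,337,000 × 0.391 = $913,767
Homestead exemption = min($104,000, 40% × $913,767) = min($104,000, $365,506.8) = $104,000 (dollar cap binds)
Taxable value = $913,767 − $71,000 − $104,000 = $738,767
Transit Authority: $738,767 × 0.00452 = $3,339.22684
Quailridge Township: $738,767 × 0.00245 = $1,809.97915
Total = $5,149.20599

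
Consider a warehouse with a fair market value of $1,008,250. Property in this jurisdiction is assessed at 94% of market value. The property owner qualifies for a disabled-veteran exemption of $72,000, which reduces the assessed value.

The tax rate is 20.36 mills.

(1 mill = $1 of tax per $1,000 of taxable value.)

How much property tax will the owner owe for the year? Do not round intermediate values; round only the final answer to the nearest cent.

Assessed value = $1,008,250 × 0.94 = $947,755
Taxable value = $947,755 − $72,000 = $875,755
Tax = $875,755 × 0.02036 = $17,830.3718

$17,830.37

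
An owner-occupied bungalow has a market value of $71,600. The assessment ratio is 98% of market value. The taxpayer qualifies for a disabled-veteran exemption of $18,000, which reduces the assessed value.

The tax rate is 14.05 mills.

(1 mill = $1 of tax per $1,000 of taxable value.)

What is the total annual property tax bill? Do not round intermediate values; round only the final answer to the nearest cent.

$732.96

Assessed value = $71,600 × 0.98 = $70,168
Taxable value = $70,168 − $18,000 = $52,168
Tax = $52,168 × 0.01405 = $732.9604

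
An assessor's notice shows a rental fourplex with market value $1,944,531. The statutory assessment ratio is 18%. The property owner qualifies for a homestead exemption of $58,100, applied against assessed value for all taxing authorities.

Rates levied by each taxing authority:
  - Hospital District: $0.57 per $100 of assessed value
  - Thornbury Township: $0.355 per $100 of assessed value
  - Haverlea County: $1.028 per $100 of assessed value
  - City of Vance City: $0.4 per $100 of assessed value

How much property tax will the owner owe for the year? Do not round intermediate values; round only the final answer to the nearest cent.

$6,868.77

Assessed value = $1,944,531 × 0.18 = $350,015.58
Taxable value = $350,015.58 − $58,100 = $291,915.58
Hospital District: $291,915.58 × 0.0057 = $1,663.918806
Thornbury Township: $291,915.58 × 0.00355 = $1,036.300309
Haverlea County: $291,915.58 × 0.01028 = $3,000.8921624
City of Vance City: $291,915.58 × 0.004 = $1,167.66232
Total = $1,663.918806 + $1,036.300309 + $3,000.8921624 + $1,167.66232 = $6,868.7735974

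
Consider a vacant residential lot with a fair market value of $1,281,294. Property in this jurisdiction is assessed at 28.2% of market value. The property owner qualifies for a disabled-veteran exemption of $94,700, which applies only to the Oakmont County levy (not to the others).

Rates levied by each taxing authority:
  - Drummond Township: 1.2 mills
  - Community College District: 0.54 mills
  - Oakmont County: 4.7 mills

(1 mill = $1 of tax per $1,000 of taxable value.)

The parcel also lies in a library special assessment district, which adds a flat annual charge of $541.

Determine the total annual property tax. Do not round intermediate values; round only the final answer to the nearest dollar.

$2,423

Assessed value = $1,281,294 × 0.282 = $361,324.908
Drummond Township: $361,324.908 × 0.0012 = $433.5898896
Community College District: $361,324.908 × 0.00054 = $195.11545032
Oakmont County: ($361,324.908 − $94,700) × 0.0047 = $266,624.908 × 0.0047 = $1,253.1370676
Levies subtotal = $1,881.84240752
Total = $1,881.84240752 + $541 = $2,422.84240752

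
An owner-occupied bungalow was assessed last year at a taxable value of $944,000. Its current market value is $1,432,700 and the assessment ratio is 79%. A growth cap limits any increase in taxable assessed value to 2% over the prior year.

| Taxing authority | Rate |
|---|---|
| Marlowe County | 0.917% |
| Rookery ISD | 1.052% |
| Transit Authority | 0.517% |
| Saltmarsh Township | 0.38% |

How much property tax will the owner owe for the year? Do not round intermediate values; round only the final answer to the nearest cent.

Uncapped assessed value = $1,432,700 × 0.79 = $1,131,833
Cap limit = $944,000 × 1.02 = $962,880
Taxable assessed value = min($1,131,833, $962,880) = $962,880 (cap binds)
Marlowe County: $962,880 × 0.00917 = $8,829.6096
Rookery ISD: $962,880 × 0.01052 = $10,129.4976
Transit Authority: $962,880 × 0.00517 = $4,978.0896
Saltmarsh Township: $962,880 × 0.0038 = $3,658.944
Total = $27,596.1408

$27,596.14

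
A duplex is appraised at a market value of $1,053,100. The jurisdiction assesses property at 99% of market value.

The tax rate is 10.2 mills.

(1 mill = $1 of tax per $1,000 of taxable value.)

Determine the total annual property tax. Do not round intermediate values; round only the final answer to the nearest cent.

Assessed value = $1,053,100 × 0.99 = $1,042,569
Tax = $1,042,569 × 0.0102 = $10,634.2038

$10,634.20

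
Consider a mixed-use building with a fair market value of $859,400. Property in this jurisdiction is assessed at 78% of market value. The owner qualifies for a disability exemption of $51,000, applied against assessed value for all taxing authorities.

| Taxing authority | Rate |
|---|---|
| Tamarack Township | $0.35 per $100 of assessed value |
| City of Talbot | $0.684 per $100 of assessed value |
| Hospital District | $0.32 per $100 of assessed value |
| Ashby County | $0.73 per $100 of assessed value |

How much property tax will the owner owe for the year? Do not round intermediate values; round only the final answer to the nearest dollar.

$12,907

Assessed value = $859,400 × 0.78 = $670,332
Taxable value = $670,332 − $51,000 = $619,332
Tamarack Township: $619,332 × 0.0035 = $2,167.662
City of Talbot: $619,332 × 0.00684 = $4,236.23088
Hospital District: $619,332 × 0.0032 = $1,981.8624
Ashby County: $619,332 × 0.0073 = $4,521.1236
Total = $2,167.662 + $4,236.23088 + $1,981.8624 + $4,521.1236 = $12,906.87888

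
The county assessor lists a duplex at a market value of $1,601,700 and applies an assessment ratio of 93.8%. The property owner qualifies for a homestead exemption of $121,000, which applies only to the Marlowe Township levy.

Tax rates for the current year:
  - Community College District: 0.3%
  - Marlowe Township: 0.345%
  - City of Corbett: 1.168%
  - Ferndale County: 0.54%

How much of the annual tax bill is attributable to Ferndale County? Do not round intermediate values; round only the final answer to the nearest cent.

Assessed value = $1,601,700 × 0.938 = $1,502,394.6
Ferndale County taxable value = $1,502,394.6 (exemption does not apply)
Ferndale County levy = $1,502,394.6 × 0.0054 = $8,112.93084

$8,112.93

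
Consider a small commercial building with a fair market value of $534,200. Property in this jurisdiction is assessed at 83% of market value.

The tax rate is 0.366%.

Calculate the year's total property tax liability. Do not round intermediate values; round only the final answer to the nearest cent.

Assessed value = $534,200 × 0.83 = $443,386
Tax = $443,386 × 0.00366 = $1,622.79276

$1,622.79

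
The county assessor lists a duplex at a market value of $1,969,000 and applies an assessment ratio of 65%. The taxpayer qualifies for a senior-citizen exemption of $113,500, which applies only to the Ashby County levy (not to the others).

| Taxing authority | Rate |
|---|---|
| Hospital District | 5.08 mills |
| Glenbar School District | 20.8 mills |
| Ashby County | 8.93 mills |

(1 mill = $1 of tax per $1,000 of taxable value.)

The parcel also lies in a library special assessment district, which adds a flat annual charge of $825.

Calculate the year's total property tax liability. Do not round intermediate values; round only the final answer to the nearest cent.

$44,363.02

Assessed value = $1,969,000 × 0.65 = $1,279,850
Hospital District: $1,279,850 × 0.00508 = $6,501.638
Glenbar School District: $1,279,850 × 0.0208 = $26,620.88
Ashby County: ($1,279,850 − $113,500) × 0.00893 = $1,166,350 × 0.00893 = $10,415.5055
Levies subtotal = $43,538.0235
Total = $43,538.0235 + $825 = $44,363.0235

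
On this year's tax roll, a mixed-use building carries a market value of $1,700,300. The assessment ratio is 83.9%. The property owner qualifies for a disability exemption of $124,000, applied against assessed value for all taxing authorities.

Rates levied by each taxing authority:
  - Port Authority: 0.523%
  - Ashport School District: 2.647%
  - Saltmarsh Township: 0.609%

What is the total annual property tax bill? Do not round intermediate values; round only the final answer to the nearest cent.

$49,223.43

Assessed value = $1,700,300 × 0.839 = $1,426,551.7
Taxable value = $1,426,551.7 − $124,000 = $1,302,551.7
Port Authority: $1,302,551.7 × 0.00523 = $6,812.345391
Ashport School District: $1,302,551.7 × 0.02647 = $34,478.543499
Saltmarsh Township: $1,302,551.7 × 0.00609 = $7,932.539853
Total = $6,812.345391 + $34,478.543499 + $7,932.539853 = $49,223.428743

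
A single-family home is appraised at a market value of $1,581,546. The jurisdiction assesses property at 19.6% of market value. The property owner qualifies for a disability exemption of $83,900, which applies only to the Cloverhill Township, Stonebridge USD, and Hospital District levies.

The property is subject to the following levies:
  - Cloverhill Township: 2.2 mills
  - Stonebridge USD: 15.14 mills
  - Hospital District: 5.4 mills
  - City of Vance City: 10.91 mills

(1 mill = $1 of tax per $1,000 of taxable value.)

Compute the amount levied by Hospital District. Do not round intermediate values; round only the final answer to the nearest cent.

Assessed value = $1,581,546 × 0.196 = $309,983.016
Hospital District taxable value = $309,983.016 − $83,900 = $226,083.016
Hospital District levy = $226,083.016 × 0.0054 = $1,220.8482864

$1,220.85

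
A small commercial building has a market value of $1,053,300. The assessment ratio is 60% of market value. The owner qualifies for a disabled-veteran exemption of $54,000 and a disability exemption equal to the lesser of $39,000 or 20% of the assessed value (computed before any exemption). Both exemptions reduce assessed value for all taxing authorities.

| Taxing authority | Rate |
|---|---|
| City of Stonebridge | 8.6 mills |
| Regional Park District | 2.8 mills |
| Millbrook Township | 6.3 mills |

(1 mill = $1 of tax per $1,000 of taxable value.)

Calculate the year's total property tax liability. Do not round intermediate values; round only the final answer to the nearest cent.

Assessed value = $1,053,300 × 0.6 = $631,980
Disability exemption = min($39,000, 20% × $631,980) = min($39,000, $126,396) = $39,000 (dollar cap binds)
Taxable value = $631,980 − $54,000 − $39,000 = $538,980
City of Stonebridge: $538,980 × 0.0086 = $4,635.228
Regional Park District: $538,980 × 0.0028 = $1,509.144
Millbrook Township: $538,980 × 0.0063 = $3,395.574
Total = $9,539.946

$9,539.95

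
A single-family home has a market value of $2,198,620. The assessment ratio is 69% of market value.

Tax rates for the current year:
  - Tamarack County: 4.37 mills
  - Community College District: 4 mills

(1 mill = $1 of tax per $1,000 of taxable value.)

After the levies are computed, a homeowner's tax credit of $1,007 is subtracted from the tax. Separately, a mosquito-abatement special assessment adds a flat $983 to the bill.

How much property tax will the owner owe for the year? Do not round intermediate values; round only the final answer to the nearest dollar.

Assessed value = $2,198,620 × 0.69 = $1,517,047.8
Tamarack County: $1,517,047.8 × 0.00437 = $6,629.498886
Community College District: $1,517,047.8 × 0.004 = $6,068.1912
Levies subtotal = $12,697.690086
After credit = $12,697.690086 − $1,007 = $11,690.690086
Total = $11,690.690086 + $983 = $12,673.690086

$12,674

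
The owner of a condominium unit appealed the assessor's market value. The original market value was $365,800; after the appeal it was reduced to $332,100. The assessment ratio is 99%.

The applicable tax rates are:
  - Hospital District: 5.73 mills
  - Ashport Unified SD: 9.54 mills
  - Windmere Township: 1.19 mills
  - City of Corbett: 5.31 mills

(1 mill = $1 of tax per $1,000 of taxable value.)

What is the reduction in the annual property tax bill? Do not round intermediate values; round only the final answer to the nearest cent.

$726.31

Old assessed value = $365,800 × 0.99 = $362,142
New assessed value = $332,100 × 0.99 = $328,779
Combined rate = 0.00573 + 0.00954 + 0.00119 + 0.00531 = 0.02177
Old tax = $362,142 × 0.02177 = $7,883.83134
New tax = $328,779 × 0.02177 = $7,157.51883
Reduction = $7,883.83134 − $7,157.51883 = $726.31251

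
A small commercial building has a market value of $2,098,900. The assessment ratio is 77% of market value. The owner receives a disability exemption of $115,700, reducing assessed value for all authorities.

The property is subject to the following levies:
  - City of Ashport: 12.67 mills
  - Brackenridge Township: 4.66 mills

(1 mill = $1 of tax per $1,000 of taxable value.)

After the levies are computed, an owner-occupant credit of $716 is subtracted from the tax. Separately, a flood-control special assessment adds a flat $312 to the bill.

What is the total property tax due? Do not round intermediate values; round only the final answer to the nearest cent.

Assessed value = $2,098,900 × 0.77 = $1,616,153
Taxable value = $1,616,153 − $115,700 = $1,500,453
City of Ashport: $1,500,453 × 0.01267 = $19,010.73951
Brackenridge Township: $1,500,453 × 0.00466 = $6,992.11098
Levies subtotal = $26,002.85049
After credit = $26,002.85049 − $716 = $25,286.85049
Total = $25,286.85049 + $312 = $25,598.85049

$25,598.85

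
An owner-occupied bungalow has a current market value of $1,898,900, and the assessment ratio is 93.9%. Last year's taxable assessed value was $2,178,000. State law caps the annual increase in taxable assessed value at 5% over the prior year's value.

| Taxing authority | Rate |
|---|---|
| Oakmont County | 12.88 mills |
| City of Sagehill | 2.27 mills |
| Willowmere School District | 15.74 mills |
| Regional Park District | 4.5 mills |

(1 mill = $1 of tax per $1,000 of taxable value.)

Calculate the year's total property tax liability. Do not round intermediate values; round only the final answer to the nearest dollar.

$63,103

Uncapped assessed value = $1,898,900 × 0.939 = $1,783,067.1
Cap limit = $2,178,000 × 1.05 = $2,286,900
Taxable assessed value = min($1,783,067.1, $2,286,900) = $1,783,067.1 (cap does not bind)
Oakmont County: $1,783,067.1 × 0.01288 = $22,965.904248
City of Sagehill: $1,783,067.1 × 0.00227 = $4,047.562317
Willowmere School District: $1,783,067.1 × 0.01574 = $28,065.476154
Regional Park District: $1,783,067.1 × 0.0045 = $8,023.80195
Total = $63,102.744669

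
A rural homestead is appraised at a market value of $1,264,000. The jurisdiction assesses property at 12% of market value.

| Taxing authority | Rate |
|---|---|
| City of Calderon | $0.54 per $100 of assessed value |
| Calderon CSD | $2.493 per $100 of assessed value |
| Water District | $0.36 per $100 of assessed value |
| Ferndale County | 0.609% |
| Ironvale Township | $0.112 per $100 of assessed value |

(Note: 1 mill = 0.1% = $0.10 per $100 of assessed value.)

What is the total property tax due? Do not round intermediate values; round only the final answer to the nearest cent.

Assessed value = $1,264,000 × 0.12 = $151,680
City of Calderon: $151,680 × 0.0054 = $819.072
Calderon CSD: $151,680 × 0.02493 = $3,781.3824
Water District: $151,680 × 0.0036 = $546.048
Ferndale County: $151,680 × 0.00609 = $923.7312
Ironvale Township: $151,680 × 0.00112 = $169.8816
Total = $6,240.1152

$6,240.12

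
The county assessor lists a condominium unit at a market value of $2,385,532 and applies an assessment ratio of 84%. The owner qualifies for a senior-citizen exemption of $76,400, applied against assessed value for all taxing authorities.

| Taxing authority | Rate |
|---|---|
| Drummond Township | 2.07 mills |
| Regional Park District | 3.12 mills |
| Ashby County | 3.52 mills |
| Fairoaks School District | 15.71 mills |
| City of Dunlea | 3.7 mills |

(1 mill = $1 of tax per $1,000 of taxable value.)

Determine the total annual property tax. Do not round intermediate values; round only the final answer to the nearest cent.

$54,199.81

Assessed value = $2,385,532 × 0.84 = $2,003,846.88
Taxable value = $2,003,846.88 − $76,400 = $1,927,446.88
Drummond Township: $1,927,446.88 × 0.00207 = $3,989.8150416
Regional Park District: $1,927,446.88 × 0.00312 = $6,013.6342656
Ashby County: $1,927,446.88 × 0.00352 = $6,784.6130176
Fairoaks School District: $1,927,446.88 × 0.01571 = $30,280.1904848
City of Dunlea: $1,927,446.88 × 0.0037 = $7,131.553456
Total = $3,989.8150416 + $6,013.6342656 + $6,784.6130176 + $30,280.1904848 + $7,131.553456 = $54,199.8062656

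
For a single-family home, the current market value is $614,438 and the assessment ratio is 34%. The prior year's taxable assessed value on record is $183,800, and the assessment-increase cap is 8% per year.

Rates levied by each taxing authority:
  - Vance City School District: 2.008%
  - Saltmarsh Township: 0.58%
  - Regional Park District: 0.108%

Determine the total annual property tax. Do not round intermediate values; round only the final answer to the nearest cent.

Uncapped assessed value = $614,438 × 0.34 = $208,908.92
Cap limit = $183,800 × 1.08 = $198,504
Taxable assessed value = min($208,908.92, $198,504) = $198,504 (cap binds)
Vance City School District: $198,504 × 0.02008 = $3,985.96032
Saltmarsh Township: $198,504 × 0.0058 = $1,151.3232
Regional Park District: $198,504 × 0.00108 = $214.38432
Total = $5,351.66784

$5,351.67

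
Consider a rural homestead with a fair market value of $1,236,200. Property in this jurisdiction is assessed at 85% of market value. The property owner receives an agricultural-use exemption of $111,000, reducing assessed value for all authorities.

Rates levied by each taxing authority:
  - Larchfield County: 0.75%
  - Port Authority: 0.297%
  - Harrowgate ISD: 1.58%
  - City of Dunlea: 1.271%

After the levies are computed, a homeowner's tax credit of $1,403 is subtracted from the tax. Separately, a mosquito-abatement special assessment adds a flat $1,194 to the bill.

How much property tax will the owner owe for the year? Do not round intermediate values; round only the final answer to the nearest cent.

$36,423.23

Assessed value = $1,236,200 × 0.85 = $1,050,770
Taxable value = $1,050,770 − $111,000 = $939,770
Larchfield County: $939,770 × 0.0075 = $7,048.275
Port Authority: $939,770 × 0.00297 = $2,791.1169
Harrowgate ISD: $939,770 × 0.0158 = $14,848.366
City of Dunlea: $939,770 × 0.01271 = $11,944.4767
Levies subtotal = $36,632.2346
After credit = $36,632.2346 − $1,403 = $35,229.2346
Total = $35,229.2346 + $1,194 = $36,423.2346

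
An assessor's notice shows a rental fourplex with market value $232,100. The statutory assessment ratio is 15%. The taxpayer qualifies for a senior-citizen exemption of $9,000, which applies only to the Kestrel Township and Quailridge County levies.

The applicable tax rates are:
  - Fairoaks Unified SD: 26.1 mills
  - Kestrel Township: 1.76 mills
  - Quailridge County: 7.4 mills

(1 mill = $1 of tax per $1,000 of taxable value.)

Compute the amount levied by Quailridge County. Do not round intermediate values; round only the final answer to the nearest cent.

Assessed value = $232,100 × 0.15 = $34,815
Quailridge County taxable value = $34,815 − $9,000 = $25,815
Quailridge County levy = $25,815 × 0.0074 = $191.031

$191.03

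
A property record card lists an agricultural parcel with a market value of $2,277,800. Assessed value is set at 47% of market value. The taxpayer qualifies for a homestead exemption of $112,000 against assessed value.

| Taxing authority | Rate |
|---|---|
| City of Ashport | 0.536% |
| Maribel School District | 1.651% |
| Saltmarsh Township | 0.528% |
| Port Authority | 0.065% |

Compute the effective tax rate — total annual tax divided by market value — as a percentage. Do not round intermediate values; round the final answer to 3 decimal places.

Assessed value = $2,277,800 × 0.47 = $1,070,566
Taxable value = $1,070,566 − $112,000 = $958,566
City of Ashport: $958,566 × 0.00536 = $5,137.91376
Maribel School District: $958,566 × 0.01651 = $15,825.92466
Saltmarsh Township: $958,566 × 0.00528 = $5,061.22848
Port Authority: $958,566 × 0.00065 = $623.0679
Total tax = $26,648.1348
Effective rate = $26,648.1348 ÷ $2,277,800 = 1.170% of market value

1.170%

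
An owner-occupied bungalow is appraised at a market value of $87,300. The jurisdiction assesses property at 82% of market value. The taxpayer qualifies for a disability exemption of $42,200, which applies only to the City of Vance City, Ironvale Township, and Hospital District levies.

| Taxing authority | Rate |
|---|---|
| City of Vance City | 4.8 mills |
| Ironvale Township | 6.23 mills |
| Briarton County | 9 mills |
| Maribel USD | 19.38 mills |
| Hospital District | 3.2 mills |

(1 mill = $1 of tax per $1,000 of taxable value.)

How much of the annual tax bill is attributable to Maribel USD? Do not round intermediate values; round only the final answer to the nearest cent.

Assessed value = $87,300 × 0.82 = $71,586
Maribel USD taxable value = $71,586 (exemption does not apply)
Maribel USD levy = $71,586 × 0.01938 = $1,387.33668

$1,387.34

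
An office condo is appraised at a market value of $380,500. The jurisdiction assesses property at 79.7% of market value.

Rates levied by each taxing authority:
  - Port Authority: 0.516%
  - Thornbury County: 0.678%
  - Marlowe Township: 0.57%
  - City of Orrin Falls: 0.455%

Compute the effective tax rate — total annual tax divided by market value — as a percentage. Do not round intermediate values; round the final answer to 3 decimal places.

1.769%

Assessed value = $380,500 × 0.797 = $303,258.5
Port Authority: $303,258.5 × 0.00516 = $1,564.81386
Thornbury County: $303,258.5 × 0.00678 = $2,056.09263
Marlowe Township: $303,258.5 × 0.0057 = $1,728.57345
City of Orrin Falls: $303,258.5 × 0.00455 = $1,379.826175
Total tax = $6,729.306115
Effective rate = $6,729.306115 ÷ $380,500 = 1.769% of market value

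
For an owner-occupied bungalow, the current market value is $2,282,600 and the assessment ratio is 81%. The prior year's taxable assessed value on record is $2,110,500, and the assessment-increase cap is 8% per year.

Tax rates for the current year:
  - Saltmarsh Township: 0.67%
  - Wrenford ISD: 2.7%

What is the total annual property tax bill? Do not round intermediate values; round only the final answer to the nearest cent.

$62,308.13

Uncapped assessed value = $2,282,600 × 0.81 = $1,848,906
Cap limit = $2,110,500 × 1.08 = $2,279,340
Taxable assessed value = min($1,848,906, $2,279,340) = $1,848,906 (cap does not bind)
Saltmarsh Township: $1,848,906 × 0.0067 = $12,387.6702
Wrenford ISD: $1,848,906 × 0.027 = $49,920.462
Total = $62,308.1322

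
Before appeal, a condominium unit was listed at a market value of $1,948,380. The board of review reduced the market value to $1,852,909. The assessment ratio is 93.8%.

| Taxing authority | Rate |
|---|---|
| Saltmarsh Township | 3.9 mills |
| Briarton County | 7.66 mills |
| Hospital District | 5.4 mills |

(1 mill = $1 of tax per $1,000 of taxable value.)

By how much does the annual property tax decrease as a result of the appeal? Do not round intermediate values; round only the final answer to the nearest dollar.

$1,519

Old assessed value = $1,948,380 × 0.938 = $1,827,580.44
New assessed value = $1,852,909 × 0.938 = $1,738,028.642
Combined rate = 0.0039 + 0.00766 + 0.0054 = 0.01696
Old tax = $1,827,580.44 × 0.01696 = $30,995.7642624
New tax = $1,738,028.642 × 0.01696 = $29,476.96576832
Reduction = $30,995.7642624 − $29,476.96576832 = $1,518.79849408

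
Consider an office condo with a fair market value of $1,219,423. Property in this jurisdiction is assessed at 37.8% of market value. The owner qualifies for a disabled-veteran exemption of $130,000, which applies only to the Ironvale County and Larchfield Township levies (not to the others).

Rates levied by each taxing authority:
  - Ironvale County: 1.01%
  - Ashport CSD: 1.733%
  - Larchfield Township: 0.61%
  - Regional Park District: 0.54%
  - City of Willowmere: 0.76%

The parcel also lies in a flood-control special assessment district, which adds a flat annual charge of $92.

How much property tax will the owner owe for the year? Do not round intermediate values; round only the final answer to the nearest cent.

Assessed value = $1,219,423 × 0.378 = $460,941.894
Ironvale County: ($460,941.894 − $130,000) × 0.0101 = $330,941.894 × 0.0101 = $3,342.5131294
Ashport CSD: $460,941.894 × 0.01733 = $7,988.12302302
Larchfield Township: ($460,941.894 − $130,000) × 0.0061 = $330,941.894 × 0.0061 = $2,018.7455534
Regional Park District: $460,941.894 × 0.0054 = $2,489.0862276
City of Willowmere: $460,941.894 × 0.0076 = $3,503.1583944
Levies subtotal = $19,341.62632782
Total = $19,341.62632782 + $92 = $19,433.62632782

$19,433.63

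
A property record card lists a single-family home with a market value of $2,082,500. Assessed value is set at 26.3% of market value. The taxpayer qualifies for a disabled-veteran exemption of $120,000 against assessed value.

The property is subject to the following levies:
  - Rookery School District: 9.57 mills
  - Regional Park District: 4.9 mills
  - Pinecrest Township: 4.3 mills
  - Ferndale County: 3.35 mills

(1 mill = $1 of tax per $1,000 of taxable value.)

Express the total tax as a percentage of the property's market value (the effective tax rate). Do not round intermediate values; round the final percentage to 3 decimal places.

Assessed value = $2,082,500 × 0.263 = $547,697.5
Taxable value = $547,697.5 − $120,000 = $427,697.5
Rookery School District: $427,697.5 × 0.00957 = $4,093.065075
Regional Park District: $427,697.5 × 0.0049 = $2,095.71775
Pinecrest Township: $427,697.5 × 0.0043 = $1,839.09925
Ferndale County: $427,697.5 × 0.00335 = $1,432.786625
Total tax = $9,460.6687
Effective rate = $9,460.6687 ÷ $2,082,500 = 0.454% of market value

0.454%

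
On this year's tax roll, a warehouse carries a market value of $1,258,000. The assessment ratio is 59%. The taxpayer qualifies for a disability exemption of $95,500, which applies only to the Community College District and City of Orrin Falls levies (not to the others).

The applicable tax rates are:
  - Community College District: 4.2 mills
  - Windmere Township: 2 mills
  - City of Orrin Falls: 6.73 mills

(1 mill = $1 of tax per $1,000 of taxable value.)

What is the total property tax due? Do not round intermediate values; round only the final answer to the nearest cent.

Assessed value = $1,258,000 × 0.59 = $742,220
Community College District: ($742,220 − $95,500) × 0.0042 = $646,720 × 0.0042 = $2,716.224
Windmere Township: $742,220 × 0.002 = $1,484.44
City of Orrin Falls: ($742,220 − $95,500) × 0.00673 = $646,720 × 0.00673 = $4,352.4256
Total = $8,553.0896

$8,553.09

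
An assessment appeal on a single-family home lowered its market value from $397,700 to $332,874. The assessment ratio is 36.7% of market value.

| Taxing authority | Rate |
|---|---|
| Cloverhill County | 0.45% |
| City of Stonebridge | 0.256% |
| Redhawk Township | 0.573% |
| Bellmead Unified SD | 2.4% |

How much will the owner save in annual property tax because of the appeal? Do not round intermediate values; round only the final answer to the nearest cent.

$875.28

Old assessed value = $397,700 × 0.367 = $145,955.9
New assessed value = $332,874 × 0.367 = $122,164.758
Combined rate = 0.0045 + 0.00256 + 0.00573 + 0.024 = 0.03679
Old tax = $145,955.9 × 0.03679 = $5,369.717561
New tax = $122,164.758 × 0.03679 = $4,494.44144682
Reduction = $5,369.717561 − $4,494.44144682 = $875.27611418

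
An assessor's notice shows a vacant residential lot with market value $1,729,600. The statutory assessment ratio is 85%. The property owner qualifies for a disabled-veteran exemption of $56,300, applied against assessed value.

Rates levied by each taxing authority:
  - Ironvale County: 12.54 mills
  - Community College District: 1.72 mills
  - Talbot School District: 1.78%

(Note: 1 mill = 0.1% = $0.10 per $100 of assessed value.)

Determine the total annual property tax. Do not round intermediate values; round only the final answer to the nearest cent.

$45,328.35

Assessed value = $1,729,600 × 0.85 = $1,470,160
Taxable value = $1,470,160 − $56,300 = $1,413,860
Ironvale County: $1,413,860 × 0.01254 = $17,729.8044
Community College District: $1,413,860 × 0.00172 = $2,431.8392
Talbot School District: $1,413,860 × 0.0178 = $25,166.708
Total = $45,328.3516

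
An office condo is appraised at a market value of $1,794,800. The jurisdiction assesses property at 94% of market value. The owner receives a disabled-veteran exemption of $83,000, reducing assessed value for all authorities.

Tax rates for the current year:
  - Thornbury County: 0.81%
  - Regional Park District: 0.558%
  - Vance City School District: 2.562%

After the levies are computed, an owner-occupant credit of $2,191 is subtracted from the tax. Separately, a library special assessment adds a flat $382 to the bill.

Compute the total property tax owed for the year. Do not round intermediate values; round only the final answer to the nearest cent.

$61,232.60

Assessed value = $1,794,800 × 0.94 = $1,687,112
Taxable value = $1,687,112 − $83,000 = $1,604,112
Thornbury County: $1,604,112 × 0.0081 = $12,993.3072
Regional Park District: $1,604,112 × 0.00558 = $8,950.94496
Vance City School District: $1,604,112 × 0.02562 = $41,097.34944
Levies subtotal = $63,041.6016
After credit = $63,041.6016 − $2,191 = $60,850.6016
Total = $60,850.6016 + $382 = $61,232.6016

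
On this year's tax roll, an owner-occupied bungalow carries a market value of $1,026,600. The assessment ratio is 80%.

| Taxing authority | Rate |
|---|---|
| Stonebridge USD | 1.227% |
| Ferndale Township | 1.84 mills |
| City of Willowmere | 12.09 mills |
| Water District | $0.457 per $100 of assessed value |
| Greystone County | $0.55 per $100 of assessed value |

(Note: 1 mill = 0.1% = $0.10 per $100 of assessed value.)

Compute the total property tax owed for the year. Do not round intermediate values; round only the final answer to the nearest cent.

Assessed value = $1,026,600 × 0.8 = $821,280
Stonebridge USD: $821,280 × 0.01227 = $10,077.1056
Ferndale Township: $821,280 × 0.00184 = $1,511.1552
City of Willowmere: $821,280 × 0.01209 = $9,929.2752
Water District: $821,280 × 0.00457 = $3,753.2496
Greystone County: $821,280 × 0.0055 = $4,517.04
Total = $29,787.8256

$29,787.83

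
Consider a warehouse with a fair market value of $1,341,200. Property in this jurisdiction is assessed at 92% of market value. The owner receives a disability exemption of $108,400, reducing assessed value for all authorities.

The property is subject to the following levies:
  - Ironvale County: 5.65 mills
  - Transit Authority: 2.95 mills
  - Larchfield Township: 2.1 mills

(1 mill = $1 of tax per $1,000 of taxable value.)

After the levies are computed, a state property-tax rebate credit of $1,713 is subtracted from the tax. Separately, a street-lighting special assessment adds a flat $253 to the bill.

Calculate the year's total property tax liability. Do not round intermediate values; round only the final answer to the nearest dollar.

Assessed value = $1,341,200 × 0.92 = $1,233,904
Taxable value = $1,233,904 − $108,400 = $1,125,504
Ironvale County: $1,125,504 × 0.00565 = $6,359.0976
Transit Authority: $1,125,504 × 0.00295 = $3,320.2368
Larchfield Township: $1,125,504 × 0.0021 = $2,363.5584
Levies subtotal = $12,042.8928
After credit = $12,042.8928 − $1,713 = $10,329.8928
Total = $10,329.8928 + $253 = $10,582.8928

$10,583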